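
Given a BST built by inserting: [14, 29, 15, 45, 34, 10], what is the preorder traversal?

Tree insertion order: [14, 29, 15, 45, 34, 10]
Tree (level-order array): [14, 10, 29, None, None, 15, 45, None, None, 34]
Preorder traversal: [14, 10, 29, 15, 45, 34]


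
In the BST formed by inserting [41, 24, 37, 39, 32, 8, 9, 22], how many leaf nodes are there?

Tree built from: [41, 24, 37, 39, 32, 8, 9, 22]
Tree (level-order array): [41, 24, None, 8, 37, None, 9, 32, 39, None, 22]
Rule: A leaf has 0 children.
Per-node child counts:
  node 41: 1 child(ren)
  node 24: 2 child(ren)
  node 8: 1 child(ren)
  node 9: 1 child(ren)
  node 22: 0 child(ren)
  node 37: 2 child(ren)
  node 32: 0 child(ren)
  node 39: 0 child(ren)
Matching nodes: [22, 32, 39]
Count of leaf nodes: 3


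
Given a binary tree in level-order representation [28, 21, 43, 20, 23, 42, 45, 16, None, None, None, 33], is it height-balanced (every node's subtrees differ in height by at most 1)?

Tree (level-order array): [28, 21, 43, 20, 23, 42, 45, 16, None, None, None, 33]
Definition: a tree is height-balanced if, at every node, |h(left) - h(right)| <= 1 (empty subtree has height -1).
Bottom-up per-node check:
  node 16: h_left=-1, h_right=-1, diff=0 [OK], height=0
  node 20: h_left=0, h_right=-1, diff=1 [OK], height=1
  node 23: h_left=-1, h_right=-1, diff=0 [OK], height=0
  node 21: h_left=1, h_right=0, diff=1 [OK], height=2
  node 33: h_left=-1, h_right=-1, diff=0 [OK], height=0
  node 42: h_left=0, h_right=-1, diff=1 [OK], height=1
  node 45: h_left=-1, h_right=-1, diff=0 [OK], height=0
  node 43: h_left=1, h_right=0, diff=1 [OK], height=2
  node 28: h_left=2, h_right=2, diff=0 [OK], height=3
All nodes satisfy the balance condition.
Result: Balanced


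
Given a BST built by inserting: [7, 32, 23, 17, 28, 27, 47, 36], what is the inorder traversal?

Tree insertion order: [7, 32, 23, 17, 28, 27, 47, 36]
Tree (level-order array): [7, None, 32, 23, 47, 17, 28, 36, None, None, None, 27]
Inorder traversal: [7, 17, 23, 27, 28, 32, 36, 47]


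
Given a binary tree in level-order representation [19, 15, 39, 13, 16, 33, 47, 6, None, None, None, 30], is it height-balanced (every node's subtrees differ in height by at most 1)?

Tree (level-order array): [19, 15, 39, 13, 16, 33, 47, 6, None, None, None, 30]
Definition: a tree is height-balanced if, at every node, |h(left) - h(right)| <= 1 (empty subtree has height -1).
Bottom-up per-node check:
  node 6: h_left=-1, h_right=-1, diff=0 [OK], height=0
  node 13: h_left=0, h_right=-1, diff=1 [OK], height=1
  node 16: h_left=-1, h_right=-1, diff=0 [OK], height=0
  node 15: h_left=1, h_right=0, diff=1 [OK], height=2
  node 30: h_left=-1, h_right=-1, diff=0 [OK], height=0
  node 33: h_left=0, h_right=-1, diff=1 [OK], height=1
  node 47: h_left=-1, h_right=-1, diff=0 [OK], height=0
  node 39: h_left=1, h_right=0, diff=1 [OK], height=2
  node 19: h_left=2, h_right=2, diff=0 [OK], height=3
All nodes satisfy the balance condition.
Result: Balanced


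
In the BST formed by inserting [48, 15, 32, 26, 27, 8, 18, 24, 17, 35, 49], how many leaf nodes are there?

Tree built from: [48, 15, 32, 26, 27, 8, 18, 24, 17, 35, 49]
Tree (level-order array): [48, 15, 49, 8, 32, None, None, None, None, 26, 35, 18, 27, None, None, 17, 24]
Rule: A leaf has 0 children.
Per-node child counts:
  node 48: 2 child(ren)
  node 15: 2 child(ren)
  node 8: 0 child(ren)
  node 32: 2 child(ren)
  node 26: 2 child(ren)
  node 18: 2 child(ren)
  node 17: 0 child(ren)
  node 24: 0 child(ren)
  node 27: 0 child(ren)
  node 35: 0 child(ren)
  node 49: 0 child(ren)
Matching nodes: [8, 17, 24, 27, 35, 49]
Count of leaf nodes: 6


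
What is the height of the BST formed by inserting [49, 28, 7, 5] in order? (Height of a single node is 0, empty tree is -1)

Insertion order: [49, 28, 7, 5]
Tree (level-order array): [49, 28, None, 7, None, 5]
Compute height bottom-up (empty subtree = -1):
  height(5) = 1 + max(-1, -1) = 0
  height(7) = 1 + max(0, -1) = 1
  height(28) = 1 + max(1, -1) = 2
  height(49) = 1 + max(2, -1) = 3
Height = 3


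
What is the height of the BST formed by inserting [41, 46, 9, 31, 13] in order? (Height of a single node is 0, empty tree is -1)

Insertion order: [41, 46, 9, 31, 13]
Tree (level-order array): [41, 9, 46, None, 31, None, None, 13]
Compute height bottom-up (empty subtree = -1):
  height(13) = 1 + max(-1, -1) = 0
  height(31) = 1 + max(0, -1) = 1
  height(9) = 1 + max(-1, 1) = 2
  height(46) = 1 + max(-1, -1) = 0
  height(41) = 1 + max(2, 0) = 3
Height = 3


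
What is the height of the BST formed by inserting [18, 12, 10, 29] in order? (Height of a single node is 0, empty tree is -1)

Insertion order: [18, 12, 10, 29]
Tree (level-order array): [18, 12, 29, 10]
Compute height bottom-up (empty subtree = -1):
  height(10) = 1 + max(-1, -1) = 0
  height(12) = 1 + max(0, -1) = 1
  height(29) = 1 + max(-1, -1) = 0
  height(18) = 1 + max(1, 0) = 2
Height = 2


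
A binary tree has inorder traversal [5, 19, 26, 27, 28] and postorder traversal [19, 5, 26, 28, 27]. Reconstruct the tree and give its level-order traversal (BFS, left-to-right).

Inorder:   [5, 19, 26, 27, 28]
Postorder: [19, 5, 26, 28, 27]
Algorithm: postorder visits root last, so walk postorder right-to-left;
each value is the root of the current inorder slice — split it at that
value, recurse on the right subtree first, then the left.
Recursive splits:
  root=27; inorder splits into left=[5, 19, 26], right=[28]
  root=28; inorder splits into left=[], right=[]
  root=26; inorder splits into left=[5, 19], right=[]
  root=5; inorder splits into left=[], right=[19]
  root=19; inorder splits into left=[], right=[]
Reconstructed level-order: [27, 26, 28, 5, 19]


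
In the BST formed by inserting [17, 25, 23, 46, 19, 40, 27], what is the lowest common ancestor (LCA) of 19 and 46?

Tree insertion order: [17, 25, 23, 46, 19, 40, 27]
Tree (level-order array): [17, None, 25, 23, 46, 19, None, 40, None, None, None, 27]
In a BST, the LCA of p=19, q=46 is the first node v on the
root-to-leaf path with p <= v <= q (go left if both < v, right if both > v).
Walk from root:
  at 17: both 19 and 46 > 17, go right
  at 25: 19 <= 25 <= 46, this is the LCA
LCA = 25


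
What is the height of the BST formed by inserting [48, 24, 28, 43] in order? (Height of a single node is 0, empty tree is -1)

Insertion order: [48, 24, 28, 43]
Tree (level-order array): [48, 24, None, None, 28, None, 43]
Compute height bottom-up (empty subtree = -1):
  height(43) = 1 + max(-1, -1) = 0
  height(28) = 1 + max(-1, 0) = 1
  height(24) = 1 + max(-1, 1) = 2
  height(48) = 1 + max(2, -1) = 3
Height = 3


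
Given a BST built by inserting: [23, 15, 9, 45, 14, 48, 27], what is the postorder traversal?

Tree insertion order: [23, 15, 9, 45, 14, 48, 27]
Tree (level-order array): [23, 15, 45, 9, None, 27, 48, None, 14]
Postorder traversal: [14, 9, 15, 27, 48, 45, 23]


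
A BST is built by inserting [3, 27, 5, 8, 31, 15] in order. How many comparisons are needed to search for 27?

Search path for 27: 3 -> 27
Found: True
Comparisons: 2


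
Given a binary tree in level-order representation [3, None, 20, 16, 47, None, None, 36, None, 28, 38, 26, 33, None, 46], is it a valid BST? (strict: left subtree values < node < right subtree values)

Level-order array: [3, None, 20, 16, 47, None, None, 36, None, 28, 38, 26, 33, None, 46]
Validate using subtree bounds (lo, hi): at each node, require lo < value < hi,
then recurse left with hi=value and right with lo=value.
Preorder trace (stopping at first violation):
  at node 3 with bounds (-inf, +inf): OK
  at node 20 with bounds (3, +inf): OK
  at node 16 with bounds (3, 20): OK
  at node 47 with bounds (20, +inf): OK
  at node 36 with bounds (20, 47): OK
  at node 28 with bounds (20, 36): OK
  at node 26 with bounds (20, 28): OK
  at node 33 with bounds (28, 36): OK
  at node 38 with bounds (36, 47): OK
  at node 46 with bounds (38, 47): OK
No violation found at any node.
Result: Valid BST


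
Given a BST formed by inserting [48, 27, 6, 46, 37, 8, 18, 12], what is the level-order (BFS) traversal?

Tree insertion order: [48, 27, 6, 46, 37, 8, 18, 12]
Tree (level-order array): [48, 27, None, 6, 46, None, 8, 37, None, None, 18, None, None, 12]
BFS from the root, enqueuing left then right child of each popped node:
  queue [48] -> pop 48, enqueue [27], visited so far: [48]
  queue [27] -> pop 27, enqueue [6, 46], visited so far: [48, 27]
  queue [6, 46] -> pop 6, enqueue [8], visited so far: [48, 27, 6]
  queue [46, 8] -> pop 46, enqueue [37], visited so far: [48, 27, 6, 46]
  queue [8, 37] -> pop 8, enqueue [18], visited so far: [48, 27, 6, 46, 8]
  queue [37, 18] -> pop 37, enqueue [none], visited so far: [48, 27, 6, 46, 8, 37]
  queue [18] -> pop 18, enqueue [12], visited so far: [48, 27, 6, 46, 8, 37, 18]
  queue [12] -> pop 12, enqueue [none], visited so far: [48, 27, 6, 46, 8, 37, 18, 12]
Result: [48, 27, 6, 46, 8, 37, 18, 12]


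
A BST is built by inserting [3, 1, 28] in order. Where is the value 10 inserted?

Starting tree (level order): [3, 1, 28]
Insertion path: 3 -> 28
Result: insert 10 as left child of 28
Final tree (level order): [3, 1, 28, None, None, 10]


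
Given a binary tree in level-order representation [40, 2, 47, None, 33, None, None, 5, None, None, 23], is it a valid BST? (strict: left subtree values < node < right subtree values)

Level-order array: [40, 2, 47, None, 33, None, None, 5, None, None, 23]
Validate using subtree bounds (lo, hi): at each node, require lo < value < hi,
then recurse left with hi=value and right with lo=value.
Preorder trace (stopping at first violation):
  at node 40 with bounds (-inf, +inf): OK
  at node 2 with bounds (-inf, 40): OK
  at node 33 with bounds (2, 40): OK
  at node 5 with bounds (2, 33): OK
  at node 23 with bounds (5, 33): OK
  at node 47 with bounds (40, +inf): OK
No violation found at any node.
Result: Valid BST


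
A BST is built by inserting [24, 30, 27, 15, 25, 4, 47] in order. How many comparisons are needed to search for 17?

Search path for 17: 24 -> 15
Found: False
Comparisons: 2


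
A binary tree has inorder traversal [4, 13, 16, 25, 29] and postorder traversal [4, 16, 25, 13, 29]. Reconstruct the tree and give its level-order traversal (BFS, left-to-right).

Inorder:   [4, 13, 16, 25, 29]
Postorder: [4, 16, 25, 13, 29]
Algorithm: postorder visits root last, so walk postorder right-to-left;
each value is the root of the current inorder slice — split it at that
value, recurse on the right subtree first, then the left.
Recursive splits:
  root=29; inorder splits into left=[4, 13, 16, 25], right=[]
  root=13; inorder splits into left=[4], right=[16, 25]
  root=25; inorder splits into left=[16], right=[]
  root=16; inorder splits into left=[], right=[]
  root=4; inorder splits into left=[], right=[]
Reconstructed level-order: [29, 13, 4, 25, 16]


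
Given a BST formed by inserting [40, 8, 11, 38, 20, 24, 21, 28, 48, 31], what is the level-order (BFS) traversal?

Tree insertion order: [40, 8, 11, 38, 20, 24, 21, 28, 48, 31]
Tree (level-order array): [40, 8, 48, None, 11, None, None, None, 38, 20, None, None, 24, 21, 28, None, None, None, 31]
BFS from the root, enqueuing left then right child of each popped node:
  queue [40] -> pop 40, enqueue [8, 48], visited so far: [40]
  queue [8, 48] -> pop 8, enqueue [11], visited so far: [40, 8]
  queue [48, 11] -> pop 48, enqueue [none], visited so far: [40, 8, 48]
  queue [11] -> pop 11, enqueue [38], visited so far: [40, 8, 48, 11]
  queue [38] -> pop 38, enqueue [20], visited so far: [40, 8, 48, 11, 38]
  queue [20] -> pop 20, enqueue [24], visited so far: [40, 8, 48, 11, 38, 20]
  queue [24] -> pop 24, enqueue [21, 28], visited so far: [40, 8, 48, 11, 38, 20, 24]
  queue [21, 28] -> pop 21, enqueue [none], visited so far: [40, 8, 48, 11, 38, 20, 24, 21]
  queue [28] -> pop 28, enqueue [31], visited so far: [40, 8, 48, 11, 38, 20, 24, 21, 28]
  queue [31] -> pop 31, enqueue [none], visited so far: [40, 8, 48, 11, 38, 20, 24, 21, 28, 31]
Result: [40, 8, 48, 11, 38, 20, 24, 21, 28, 31]


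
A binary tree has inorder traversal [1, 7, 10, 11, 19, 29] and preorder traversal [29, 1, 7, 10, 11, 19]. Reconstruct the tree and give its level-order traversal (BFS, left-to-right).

Inorder:  [1, 7, 10, 11, 19, 29]
Preorder: [29, 1, 7, 10, 11, 19]
Algorithm: preorder visits root first, so consume preorder in order;
for each root, split the current inorder slice at that value into
left-subtree inorder and right-subtree inorder, then recurse.
Recursive splits:
  root=29; inorder splits into left=[1, 7, 10, 11, 19], right=[]
  root=1; inorder splits into left=[], right=[7, 10, 11, 19]
  root=7; inorder splits into left=[], right=[10, 11, 19]
  root=10; inorder splits into left=[], right=[11, 19]
  root=11; inorder splits into left=[], right=[19]
  root=19; inorder splits into left=[], right=[]
Reconstructed level-order: [29, 1, 7, 10, 11, 19]


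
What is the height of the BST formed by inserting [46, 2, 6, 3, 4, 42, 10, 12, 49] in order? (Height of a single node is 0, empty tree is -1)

Insertion order: [46, 2, 6, 3, 4, 42, 10, 12, 49]
Tree (level-order array): [46, 2, 49, None, 6, None, None, 3, 42, None, 4, 10, None, None, None, None, 12]
Compute height bottom-up (empty subtree = -1):
  height(4) = 1 + max(-1, -1) = 0
  height(3) = 1 + max(-1, 0) = 1
  height(12) = 1 + max(-1, -1) = 0
  height(10) = 1 + max(-1, 0) = 1
  height(42) = 1 + max(1, -1) = 2
  height(6) = 1 + max(1, 2) = 3
  height(2) = 1 + max(-1, 3) = 4
  height(49) = 1 + max(-1, -1) = 0
  height(46) = 1 + max(4, 0) = 5
Height = 5


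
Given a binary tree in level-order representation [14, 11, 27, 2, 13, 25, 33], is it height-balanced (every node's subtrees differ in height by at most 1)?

Tree (level-order array): [14, 11, 27, 2, 13, 25, 33]
Definition: a tree is height-balanced if, at every node, |h(left) - h(right)| <= 1 (empty subtree has height -1).
Bottom-up per-node check:
  node 2: h_left=-1, h_right=-1, diff=0 [OK], height=0
  node 13: h_left=-1, h_right=-1, diff=0 [OK], height=0
  node 11: h_left=0, h_right=0, diff=0 [OK], height=1
  node 25: h_left=-1, h_right=-1, diff=0 [OK], height=0
  node 33: h_left=-1, h_right=-1, diff=0 [OK], height=0
  node 27: h_left=0, h_right=0, diff=0 [OK], height=1
  node 14: h_left=1, h_right=1, diff=0 [OK], height=2
All nodes satisfy the balance condition.
Result: Balanced


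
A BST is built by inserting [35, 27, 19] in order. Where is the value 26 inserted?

Starting tree (level order): [35, 27, None, 19]
Insertion path: 35 -> 27 -> 19
Result: insert 26 as right child of 19
Final tree (level order): [35, 27, None, 19, None, None, 26]


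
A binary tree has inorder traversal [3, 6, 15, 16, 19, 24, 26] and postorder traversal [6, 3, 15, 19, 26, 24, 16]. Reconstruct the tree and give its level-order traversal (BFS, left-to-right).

Inorder:   [3, 6, 15, 16, 19, 24, 26]
Postorder: [6, 3, 15, 19, 26, 24, 16]
Algorithm: postorder visits root last, so walk postorder right-to-left;
each value is the root of the current inorder slice — split it at that
value, recurse on the right subtree first, then the left.
Recursive splits:
  root=16; inorder splits into left=[3, 6, 15], right=[19, 24, 26]
  root=24; inorder splits into left=[19], right=[26]
  root=26; inorder splits into left=[], right=[]
  root=19; inorder splits into left=[], right=[]
  root=15; inorder splits into left=[3, 6], right=[]
  root=3; inorder splits into left=[], right=[6]
  root=6; inorder splits into left=[], right=[]
Reconstructed level-order: [16, 15, 24, 3, 19, 26, 6]


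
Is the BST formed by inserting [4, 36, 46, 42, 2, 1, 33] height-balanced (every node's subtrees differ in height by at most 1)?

Tree (level-order array): [4, 2, 36, 1, None, 33, 46, None, None, None, None, 42]
Definition: a tree is height-balanced if, at every node, |h(left) - h(right)| <= 1 (empty subtree has height -1).
Bottom-up per-node check:
  node 1: h_left=-1, h_right=-1, diff=0 [OK], height=0
  node 2: h_left=0, h_right=-1, diff=1 [OK], height=1
  node 33: h_left=-1, h_right=-1, diff=0 [OK], height=0
  node 42: h_left=-1, h_right=-1, diff=0 [OK], height=0
  node 46: h_left=0, h_right=-1, diff=1 [OK], height=1
  node 36: h_left=0, h_right=1, diff=1 [OK], height=2
  node 4: h_left=1, h_right=2, diff=1 [OK], height=3
All nodes satisfy the balance condition.
Result: Balanced


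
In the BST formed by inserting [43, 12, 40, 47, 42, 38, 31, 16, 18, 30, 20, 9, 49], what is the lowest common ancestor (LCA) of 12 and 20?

Tree insertion order: [43, 12, 40, 47, 42, 38, 31, 16, 18, 30, 20, 9, 49]
Tree (level-order array): [43, 12, 47, 9, 40, None, 49, None, None, 38, 42, None, None, 31, None, None, None, 16, None, None, 18, None, 30, 20]
In a BST, the LCA of p=12, q=20 is the first node v on the
root-to-leaf path with p <= v <= q (go left if both < v, right if both > v).
Walk from root:
  at 43: both 12 and 20 < 43, go left
  at 12: 12 <= 12 <= 20, this is the LCA
LCA = 12


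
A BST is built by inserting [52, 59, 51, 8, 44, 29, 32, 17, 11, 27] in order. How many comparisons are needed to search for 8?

Search path for 8: 52 -> 51 -> 8
Found: True
Comparisons: 3


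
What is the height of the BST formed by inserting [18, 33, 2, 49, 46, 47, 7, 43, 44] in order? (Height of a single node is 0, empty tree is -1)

Insertion order: [18, 33, 2, 49, 46, 47, 7, 43, 44]
Tree (level-order array): [18, 2, 33, None, 7, None, 49, None, None, 46, None, 43, 47, None, 44]
Compute height bottom-up (empty subtree = -1):
  height(7) = 1 + max(-1, -1) = 0
  height(2) = 1 + max(-1, 0) = 1
  height(44) = 1 + max(-1, -1) = 0
  height(43) = 1 + max(-1, 0) = 1
  height(47) = 1 + max(-1, -1) = 0
  height(46) = 1 + max(1, 0) = 2
  height(49) = 1 + max(2, -1) = 3
  height(33) = 1 + max(-1, 3) = 4
  height(18) = 1 + max(1, 4) = 5
Height = 5


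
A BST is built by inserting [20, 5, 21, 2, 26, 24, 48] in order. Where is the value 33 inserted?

Starting tree (level order): [20, 5, 21, 2, None, None, 26, None, None, 24, 48]
Insertion path: 20 -> 21 -> 26 -> 48
Result: insert 33 as left child of 48
Final tree (level order): [20, 5, 21, 2, None, None, 26, None, None, 24, 48, None, None, 33]


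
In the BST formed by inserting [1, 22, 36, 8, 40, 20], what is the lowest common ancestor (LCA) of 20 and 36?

Tree insertion order: [1, 22, 36, 8, 40, 20]
Tree (level-order array): [1, None, 22, 8, 36, None, 20, None, 40]
In a BST, the LCA of p=20, q=36 is the first node v on the
root-to-leaf path with p <= v <= q (go left if both < v, right if both > v).
Walk from root:
  at 1: both 20 and 36 > 1, go right
  at 22: 20 <= 22 <= 36, this is the LCA
LCA = 22


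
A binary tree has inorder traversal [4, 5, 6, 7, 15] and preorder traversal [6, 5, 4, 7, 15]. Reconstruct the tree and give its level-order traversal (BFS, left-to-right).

Inorder:  [4, 5, 6, 7, 15]
Preorder: [6, 5, 4, 7, 15]
Algorithm: preorder visits root first, so consume preorder in order;
for each root, split the current inorder slice at that value into
left-subtree inorder and right-subtree inorder, then recurse.
Recursive splits:
  root=6; inorder splits into left=[4, 5], right=[7, 15]
  root=5; inorder splits into left=[4], right=[]
  root=4; inorder splits into left=[], right=[]
  root=7; inorder splits into left=[], right=[15]
  root=15; inorder splits into left=[], right=[]
Reconstructed level-order: [6, 5, 7, 4, 15]


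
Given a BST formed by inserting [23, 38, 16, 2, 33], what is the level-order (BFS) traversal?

Tree insertion order: [23, 38, 16, 2, 33]
Tree (level-order array): [23, 16, 38, 2, None, 33]
BFS from the root, enqueuing left then right child of each popped node:
  queue [23] -> pop 23, enqueue [16, 38], visited so far: [23]
  queue [16, 38] -> pop 16, enqueue [2], visited so far: [23, 16]
  queue [38, 2] -> pop 38, enqueue [33], visited so far: [23, 16, 38]
  queue [2, 33] -> pop 2, enqueue [none], visited so far: [23, 16, 38, 2]
  queue [33] -> pop 33, enqueue [none], visited so far: [23, 16, 38, 2, 33]
Result: [23, 16, 38, 2, 33]


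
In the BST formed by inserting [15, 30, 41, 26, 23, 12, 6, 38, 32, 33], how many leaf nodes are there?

Tree built from: [15, 30, 41, 26, 23, 12, 6, 38, 32, 33]
Tree (level-order array): [15, 12, 30, 6, None, 26, 41, None, None, 23, None, 38, None, None, None, 32, None, None, 33]
Rule: A leaf has 0 children.
Per-node child counts:
  node 15: 2 child(ren)
  node 12: 1 child(ren)
  node 6: 0 child(ren)
  node 30: 2 child(ren)
  node 26: 1 child(ren)
  node 23: 0 child(ren)
  node 41: 1 child(ren)
  node 38: 1 child(ren)
  node 32: 1 child(ren)
  node 33: 0 child(ren)
Matching nodes: [6, 23, 33]
Count of leaf nodes: 3


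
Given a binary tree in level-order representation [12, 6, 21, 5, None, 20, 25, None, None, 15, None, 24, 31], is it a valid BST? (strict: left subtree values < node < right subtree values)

Level-order array: [12, 6, 21, 5, None, 20, 25, None, None, 15, None, 24, 31]
Validate using subtree bounds (lo, hi): at each node, require lo < value < hi,
then recurse left with hi=value and right with lo=value.
Preorder trace (stopping at first violation):
  at node 12 with bounds (-inf, +inf): OK
  at node 6 with bounds (-inf, 12): OK
  at node 5 with bounds (-inf, 6): OK
  at node 21 with bounds (12, +inf): OK
  at node 20 with bounds (12, 21): OK
  at node 15 with bounds (12, 20): OK
  at node 25 with bounds (21, +inf): OK
  at node 24 with bounds (21, 25): OK
  at node 31 with bounds (25, +inf): OK
No violation found at any node.
Result: Valid BST


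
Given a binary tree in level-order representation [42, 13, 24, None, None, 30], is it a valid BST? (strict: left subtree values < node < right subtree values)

Level-order array: [42, 13, 24, None, None, 30]
Validate using subtree bounds (lo, hi): at each node, require lo < value < hi,
then recurse left with hi=value and right with lo=value.
Preorder trace (stopping at first violation):
  at node 42 with bounds (-inf, +inf): OK
  at node 13 with bounds (-inf, 42): OK
  at node 24 with bounds (42, +inf): VIOLATION
Node 24 violates its bound: not (42 < 24 < +inf).
Result: Not a valid BST


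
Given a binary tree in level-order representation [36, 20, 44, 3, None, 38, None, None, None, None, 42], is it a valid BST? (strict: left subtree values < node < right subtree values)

Level-order array: [36, 20, 44, 3, None, 38, None, None, None, None, 42]
Validate using subtree bounds (lo, hi): at each node, require lo < value < hi,
then recurse left with hi=value and right with lo=value.
Preorder trace (stopping at first violation):
  at node 36 with bounds (-inf, +inf): OK
  at node 20 with bounds (-inf, 36): OK
  at node 3 with bounds (-inf, 20): OK
  at node 44 with bounds (36, +inf): OK
  at node 38 with bounds (36, 44): OK
  at node 42 with bounds (38, 44): OK
No violation found at any node.
Result: Valid BST


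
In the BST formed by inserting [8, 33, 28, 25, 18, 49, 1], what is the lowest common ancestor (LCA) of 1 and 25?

Tree insertion order: [8, 33, 28, 25, 18, 49, 1]
Tree (level-order array): [8, 1, 33, None, None, 28, 49, 25, None, None, None, 18]
In a BST, the LCA of p=1, q=25 is the first node v on the
root-to-leaf path with p <= v <= q (go left if both < v, right if both > v).
Walk from root:
  at 8: 1 <= 8 <= 25, this is the LCA
LCA = 8


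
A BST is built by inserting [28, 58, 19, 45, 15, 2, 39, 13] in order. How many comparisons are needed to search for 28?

Search path for 28: 28
Found: True
Comparisons: 1


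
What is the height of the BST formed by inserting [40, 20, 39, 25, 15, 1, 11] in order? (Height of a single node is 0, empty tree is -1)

Insertion order: [40, 20, 39, 25, 15, 1, 11]
Tree (level-order array): [40, 20, None, 15, 39, 1, None, 25, None, None, 11]
Compute height bottom-up (empty subtree = -1):
  height(11) = 1 + max(-1, -1) = 0
  height(1) = 1 + max(-1, 0) = 1
  height(15) = 1 + max(1, -1) = 2
  height(25) = 1 + max(-1, -1) = 0
  height(39) = 1 + max(0, -1) = 1
  height(20) = 1 + max(2, 1) = 3
  height(40) = 1 + max(3, -1) = 4
Height = 4


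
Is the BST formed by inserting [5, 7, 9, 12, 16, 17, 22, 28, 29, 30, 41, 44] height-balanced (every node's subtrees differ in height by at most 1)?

Tree (level-order array): [5, None, 7, None, 9, None, 12, None, 16, None, 17, None, 22, None, 28, None, 29, None, 30, None, 41, None, 44]
Definition: a tree is height-balanced if, at every node, |h(left) - h(right)| <= 1 (empty subtree has height -1).
Bottom-up per-node check:
  node 44: h_left=-1, h_right=-1, diff=0 [OK], height=0
  node 41: h_left=-1, h_right=0, diff=1 [OK], height=1
  node 30: h_left=-1, h_right=1, diff=2 [FAIL (|-1-1|=2 > 1)], height=2
  node 29: h_left=-1, h_right=2, diff=3 [FAIL (|-1-2|=3 > 1)], height=3
  node 28: h_left=-1, h_right=3, diff=4 [FAIL (|-1-3|=4 > 1)], height=4
  node 22: h_left=-1, h_right=4, diff=5 [FAIL (|-1-4|=5 > 1)], height=5
  node 17: h_left=-1, h_right=5, diff=6 [FAIL (|-1-5|=6 > 1)], height=6
  node 16: h_left=-1, h_right=6, diff=7 [FAIL (|-1-6|=7 > 1)], height=7
  node 12: h_left=-1, h_right=7, diff=8 [FAIL (|-1-7|=8 > 1)], height=8
  node 9: h_left=-1, h_right=8, diff=9 [FAIL (|-1-8|=9 > 1)], height=9
  node 7: h_left=-1, h_right=9, diff=10 [FAIL (|-1-9|=10 > 1)], height=10
  node 5: h_left=-1, h_right=10, diff=11 [FAIL (|-1-10|=11 > 1)], height=11
Node 30 violates the condition: |-1 - 1| = 2 > 1.
Result: Not balanced


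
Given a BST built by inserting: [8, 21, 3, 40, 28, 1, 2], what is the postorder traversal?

Tree insertion order: [8, 21, 3, 40, 28, 1, 2]
Tree (level-order array): [8, 3, 21, 1, None, None, 40, None, 2, 28]
Postorder traversal: [2, 1, 3, 28, 40, 21, 8]


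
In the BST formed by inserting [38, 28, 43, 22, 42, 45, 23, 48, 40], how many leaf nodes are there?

Tree built from: [38, 28, 43, 22, 42, 45, 23, 48, 40]
Tree (level-order array): [38, 28, 43, 22, None, 42, 45, None, 23, 40, None, None, 48]
Rule: A leaf has 0 children.
Per-node child counts:
  node 38: 2 child(ren)
  node 28: 1 child(ren)
  node 22: 1 child(ren)
  node 23: 0 child(ren)
  node 43: 2 child(ren)
  node 42: 1 child(ren)
  node 40: 0 child(ren)
  node 45: 1 child(ren)
  node 48: 0 child(ren)
Matching nodes: [23, 40, 48]
Count of leaf nodes: 3


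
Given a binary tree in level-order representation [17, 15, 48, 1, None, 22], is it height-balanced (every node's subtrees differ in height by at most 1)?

Tree (level-order array): [17, 15, 48, 1, None, 22]
Definition: a tree is height-balanced if, at every node, |h(left) - h(right)| <= 1 (empty subtree has height -1).
Bottom-up per-node check:
  node 1: h_left=-1, h_right=-1, diff=0 [OK], height=0
  node 15: h_left=0, h_right=-1, diff=1 [OK], height=1
  node 22: h_left=-1, h_right=-1, diff=0 [OK], height=0
  node 48: h_left=0, h_right=-1, diff=1 [OK], height=1
  node 17: h_left=1, h_right=1, diff=0 [OK], height=2
All nodes satisfy the balance condition.
Result: Balanced


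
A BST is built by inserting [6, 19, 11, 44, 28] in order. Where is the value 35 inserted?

Starting tree (level order): [6, None, 19, 11, 44, None, None, 28]
Insertion path: 6 -> 19 -> 44 -> 28
Result: insert 35 as right child of 28
Final tree (level order): [6, None, 19, 11, 44, None, None, 28, None, None, 35]


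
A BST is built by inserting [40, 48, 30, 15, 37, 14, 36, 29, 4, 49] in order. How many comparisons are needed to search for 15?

Search path for 15: 40 -> 30 -> 15
Found: True
Comparisons: 3


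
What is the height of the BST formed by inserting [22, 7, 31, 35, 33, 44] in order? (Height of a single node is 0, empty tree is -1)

Insertion order: [22, 7, 31, 35, 33, 44]
Tree (level-order array): [22, 7, 31, None, None, None, 35, 33, 44]
Compute height bottom-up (empty subtree = -1):
  height(7) = 1 + max(-1, -1) = 0
  height(33) = 1 + max(-1, -1) = 0
  height(44) = 1 + max(-1, -1) = 0
  height(35) = 1 + max(0, 0) = 1
  height(31) = 1 + max(-1, 1) = 2
  height(22) = 1 + max(0, 2) = 3
Height = 3


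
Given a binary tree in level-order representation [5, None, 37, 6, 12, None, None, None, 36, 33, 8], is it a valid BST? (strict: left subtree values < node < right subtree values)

Level-order array: [5, None, 37, 6, 12, None, None, None, 36, 33, 8]
Validate using subtree bounds (lo, hi): at each node, require lo < value < hi,
then recurse left with hi=value and right with lo=value.
Preorder trace (stopping at first violation):
  at node 5 with bounds (-inf, +inf): OK
  at node 37 with bounds (5, +inf): OK
  at node 6 with bounds (5, 37): OK
  at node 12 with bounds (37, +inf): VIOLATION
Node 12 violates its bound: not (37 < 12 < +inf).
Result: Not a valid BST


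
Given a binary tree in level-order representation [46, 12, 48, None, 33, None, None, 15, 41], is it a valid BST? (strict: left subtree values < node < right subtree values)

Level-order array: [46, 12, 48, None, 33, None, None, 15, 41]
Validate using subtree bounds (lo, hi): at each node, require lo < value < hi,
then recurse left with hi=value and right with lo=value.
Preorder trace (stopping at first violation):
  at node 46 with bounds (-inf, +inf): OK
  at node 12 with bounds (-inf, 46): OK
  at node 33 with bounds (12, 46): OK
  at node 15 with bounds (12, 33): OK
  at node 41 with bounds (33, 46): OK
  at node 48 with bounds (46, +inf): OK
No violation found at any node.
Result: Valid BST


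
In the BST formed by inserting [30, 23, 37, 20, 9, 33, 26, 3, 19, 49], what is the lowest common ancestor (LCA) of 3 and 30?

Tree insertion order: [30, 23, 37, 20, 9, 33, 26, 3, 19, 49]
Tree (level-order array): [30, 23, 37, 20, 26, 33, 49, 9, None, None, None, None, None, None, None, 3, 19]
In a BST, the LCA of p=3, q=30 is the first node v on the
root-to-leaf path with p <= v <= q (go left if both < v, right if both > v).
Walk from root:
  at 30: 3 <= 30 <= 30, this is the LCA
LCA = 30


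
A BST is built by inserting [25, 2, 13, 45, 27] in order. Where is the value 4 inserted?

Starting tree (level order): [25, 2, 45, None, 13, 27]
Insertion path: 25 -> 2 -> 13
Result: insert 4 as left child of 13
Final tree (level order): [25, 2, 45, None, 13, 27, None, 4]


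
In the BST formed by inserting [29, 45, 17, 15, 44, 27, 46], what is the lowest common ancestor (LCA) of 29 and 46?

Tree insertion order: [29, 45, 17, 15, 44, 27, 46]
Tree (level-order array): [29, 17, 45, 15, 27, 44, 46]
In a BST, the LCA of p=29, q=46 is the first node v on the
root-to-leaf path with p <= v <= q (go left if both < v, right if both > v).
Walk from root:
  at 29: 29 <= 29 <= 46, this is the LCA
LCA = 29


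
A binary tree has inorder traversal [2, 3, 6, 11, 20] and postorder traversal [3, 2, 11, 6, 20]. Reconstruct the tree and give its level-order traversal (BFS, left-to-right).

Inorder:   [2, 3, 6, 11, 20]
Postorder: [3, 2, 11, 6, 20]
Algorithm: postorder visits root last, so walk postorder right-to-left;
each value is the root of the current inorder slice — split it at that
value, recurse on the right subtree first, then the left.
Recursive splits:
  root=20; inorder splits into left=[2, 3, 6, 11], right=[]
  root=6; inorder splits into left=[2, 3], right=[11]
  root=11; inorder splits into left=[], right=[]
  root=2; inorder splits into left=[], right=[3]
  root=3; inorder splits into left=[], right=[]
Reconstructed level-order: [20, 6, 2, 11, 3]


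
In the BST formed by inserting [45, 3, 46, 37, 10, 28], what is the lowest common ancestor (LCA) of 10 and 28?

Tree insertion order: [45, 3, 46, 37, 10, 28]
Tree (level-order array): [45, 3, 46, None, 37, None, None, 10, None, None, 28]
In a BST, the LCA of p=10, q=28 is the first node v on the
root-to-leaf path with p <= v <= q (go left if both < v, right if both > v).
Walk from root:
  at 45: both 10 and 28 < 45, go left
  at 3: both 10 and 28 > 3, go right
  at 37: both 10 and 28 < 37, go left
  at 10: 10 <= 10 <= 28, this is the LCA
LCA = 10


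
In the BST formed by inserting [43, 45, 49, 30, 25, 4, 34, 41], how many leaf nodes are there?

Tree built from: [43, 45, 49, 30, 25, 4, 34, 41]
Tree (level-order array): [43, 30, 45, 25, 34, None, 49, 4, None, None, 41]
Rule: A leaf has 0 children.
Per-node child counts:
  node 43: 2 child(ren)
  node 30: 2 child(ren)
  node 25: 1 child(ren)
  node 4: 0 child(ren)
  node 34: 1 child(ren)
  node 41: 0 child(ren)
  node 45: 1 child(ren)
  node 49: 0 child(ren)
Matching nodes: [4, 41, 49]
Count of leaf nodes: 3


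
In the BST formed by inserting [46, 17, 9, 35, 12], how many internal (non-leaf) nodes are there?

Tree built from: [46, 17, 9, 35, 12]
Tree (level-order array): [46, 17, None, 9, 35, None, 12]
Rule: An internal node has at least one child.
Per-node child counts:
  node 46: 1 child(ren)
  node 17: 2 child(ren)
  node 9: 1 child(ren)
  node 12: 0 child(ren)
  node 35: 0 child(ren)
Matching nodes: [46, 17, 9]
Count of internal (non-leaf) nodes: 3


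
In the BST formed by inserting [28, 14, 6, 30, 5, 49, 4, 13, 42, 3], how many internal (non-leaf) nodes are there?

Tree built from: [28, 14, 6, 30, 5, 49, 4, 13, 42, 3]
Tree (level-order array): [28, 14, 30, 6, None, None, 49, 5, 13, 42, None, 4, None, None, None, None, None, 3]
Rule: An internal node has at least one child.
Per-node child counts:
  node 28: 2 child(ren)
  node 14: 1 child(ren)
  node 6: 2 child(ren)
  node 5: 1 child(ren)
  node 4: 1 child(ren)
  node 3: 0 child(ren)
  node 13: 0 child(ren)
  node 30: 1 child(ren)
  node 49: 1 child(ren)
  node 42: 0 child(ren)
Matching nodes: [28, 14, 6, 5, 4, 30, 49]
Count of internal (non-leaf) nodes: 7


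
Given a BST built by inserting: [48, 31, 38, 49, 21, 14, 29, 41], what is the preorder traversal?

Tree insertion order: [48, 31, 38, 49, 21, 14, 29, 41]
Tree (level-order array): [48, 31, 49, 21, 38, None, None, 14, 29, None, 41]
Preorder traversal: [48, 31, 21, 14, 29, 38, 41, 49]


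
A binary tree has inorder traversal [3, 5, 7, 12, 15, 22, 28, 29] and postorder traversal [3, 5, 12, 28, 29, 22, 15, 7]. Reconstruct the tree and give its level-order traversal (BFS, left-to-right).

Inorder:   [3, 5, 7, 12, 15, 22, 28, 29]
Postorder: [3, 5, 12, 28, 29, 22, 15, 7]
Algorithm: postorder visits root last, so walk postorder right-to-left;
each value is the root of the current inorder slice — split it at that
value, recurse on the right subtree first, then the left.
Recursive splits:
  root=7; inorder splits into left=[3, 5], right=[12, 15, 22, 28, 29]
  root=15; inorder splits into left=[12], right=[22, 28, 29]
  root=22; inorder splits into left=[], right=[28, 29]
  root=29; inorder splits into left=[28], right=[]
  root=28; inorder splits into left=[], right=[]
  root=12; inorder splits into left=[], right=[]
  root=5; inorder splits into left=[3], right=[]
  root=3; inorder splits into left=[], right=[]
Reconstructed level-order: [7, 5, 15, 3, 12, 22, 29, 28]


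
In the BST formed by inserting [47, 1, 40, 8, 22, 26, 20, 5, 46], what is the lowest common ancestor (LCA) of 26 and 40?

Tree insertion order: [47, 1, 40, 8, 22, 26, 20, 5, 46]
Tree (level-order array): [47, 1, None, None, 40, 8, 46, 5, 22, None, None, None, None, 20, 26]
In a BST, the LCA of p=26, q=40 is the first node v on the
root-to-leaf path with p <= v <= q (go left if both < v, right if both > v).
Walk from root:
  at 47: both 26 and 40 < 47, go left
  at 1: both 26 and 40 > 1, go right
  at 40: 26 <= 40 <= 40, this is the LCA
LCA = 40


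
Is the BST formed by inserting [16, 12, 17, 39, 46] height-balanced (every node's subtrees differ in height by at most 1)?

Tree (level-order array): [16, 12, 17, None, None, None, 39, None, 46]
Definition: a tree is height-balanced if, at every node, |h(left) - h(right)| <= 1 (empty subtree has height -1).
Bottom-up per-node check:
  node 12: h_left=-1, h_right=-1, diff=0 [OK], height=0
  node 46: h_left=-1, h_right=-1, diff=0 [OK], height=0
  node 39: h_left=-1, h_right=0, diff=1 [OK], height=1
  node 17: h_left=-1, h_right=1, diff=2 [FAIL (|-1-1|=2 > 1)], height=2
  node 16: h_left=0, h_right=2, diff=2 [FAIL (|0-2|=2 > 1)], height=3
Node 17 violates the condition: |-1 - 1| = 2 > 1.
Result: Not balanced


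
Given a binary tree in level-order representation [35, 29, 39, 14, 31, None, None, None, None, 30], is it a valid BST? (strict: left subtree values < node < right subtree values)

Level-order array: [35, 29, 39, 14, 31, None, None, None, None, 30]
Validate using subtree bounds (lo, hi): at each node, require lo < value < hi,
then recurse left with hi=value and right with lo=value.
Preorder trace (stopping at first violation):
  at node 35 with bounds (-inf, +inf): OK
  at node 29 with bounds (-inf, 35): OK
  at node 14 with bounds (-inf, 29): OK
  at node 31 with bounds (29, 35): OK
  at node 30 with bounds (29, 31): OK
  at node 39 with bounds (35, +inf): OK
No violation found at any node.
Result: Valid BST


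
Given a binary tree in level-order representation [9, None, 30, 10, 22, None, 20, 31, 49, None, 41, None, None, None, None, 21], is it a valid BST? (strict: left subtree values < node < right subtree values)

Level-order array: [9, None, 30, 10, 22, None, 20, 31, 49, None, 41, None, None, None, None, 21]
Validate using subtree bounds (lo, hi): at each node, require lo < value < hi,
then recurse left with hi=value and right with lo=value.
Preorder trace (stopping at first violation):
  at node 9 with bounds (-inf, +inf): OK
  at node 30 with bounds (9, +inf): OK
  at node 10 with bounds (9, 30): OK
  at node 20 with bounds (10, 30): OK
  at node 41 with bounds (20, 30): VIOLATION
Node 41 violates its bound: not (20 < 41 < 30).
Result: Not a valid BST


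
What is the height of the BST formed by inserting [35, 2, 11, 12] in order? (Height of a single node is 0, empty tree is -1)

Insertion order: [35, 2, 11, 12]
Tree (level-order array): [35, 2, None, None, 11, None, 12]
Compute height bottom-up (empty subtree = -1):
  height(12) = 1 + max(-1, -1) = 0
  height(11) = 1 + max(-1, 0) = 1
  height(2) = 1 + max(-1, 1) = 2
  height(35) = 1 + max(2, -1) = 3
Height = 3


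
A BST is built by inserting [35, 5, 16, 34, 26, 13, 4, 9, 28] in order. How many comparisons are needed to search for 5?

Search path for 5: 35 -> 5
Found: True
Comparisons: 2


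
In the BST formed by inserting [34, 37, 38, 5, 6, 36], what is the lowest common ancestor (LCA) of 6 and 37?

Tree insertion order: [34, 37, 38, 5, 6, 36]
Tree (level-order array): [34, 5, 37, None, 6, 36, 38]
In a BST, the LCA of p=6, q=37 is the first node v on the
root-to-leaf path with p <= v <= q (go left if both < v, right if both > v).
Walk from root:
  at 34: 6 <= 34 <= 37, this is the LCA
LCA = 34


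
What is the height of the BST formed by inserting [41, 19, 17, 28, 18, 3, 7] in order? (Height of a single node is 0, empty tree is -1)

Insertion order: [41, 19, 17, 28, 18, 3, 7]
Tree (level-order array): [41, 19, None, 17, 28, 3, 18, None, None, None, 7]
Compute height bottom-up (empty subtree = -1):
  height(7) = 1 + max(-1, -1) = 0
  height(3) = 1 + max(-1, 0) = 1
  height(18) = 1 + max(-1, -1) = 0
  height(17) = 1 + max(1, 0) = 2
  height(28) = 1 + max(-1, -1) = 0
  height(19) = 1 + max(2, 0) = 3
  height(41) = 1 + max(3, -1) = 4
Height = 4


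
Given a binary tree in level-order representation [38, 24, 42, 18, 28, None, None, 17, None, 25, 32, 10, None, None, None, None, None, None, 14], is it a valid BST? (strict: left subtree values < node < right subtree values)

Level-order array: [38, 24, 42, 18, 28, None, None, 17, None, 25, 32, 10, None, None, None, None, None, None, 14]
Validate using subtree bounds (lo, hi): at each node, require lo < value < hi,
then recurse left with hi=value and right with lo=value.
Preorder trace (stopping at first violation):
  at node 38 with bounds (-inf, +inf): OK
  at node 24 with bounds (-inf, 38): OK
  at node 18 with bounds (-inf, 24): OK
  at node 17 with bounds (-inf, 18): OK
  at node 10 with bounds (-inf, 17): OK
  at node 14 with bounds (10, 17): OK
  at node 28 with bounds (24, 38): OK
  at node 25 with bounds (24, 28): OK
  at node 32 with bounds (28, 38): OK
  at node 42 with bounds (38, +inf): OK
No violation found at any node.
Result: Valid BST
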